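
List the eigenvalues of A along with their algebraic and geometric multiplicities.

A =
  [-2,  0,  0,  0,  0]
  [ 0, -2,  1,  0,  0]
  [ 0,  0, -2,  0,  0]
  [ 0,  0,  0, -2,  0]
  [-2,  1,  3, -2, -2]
λ = -2: alg = 5, geom = 3

Step 1 — factor the characteristic polynomial to read off the algebraic multiplicities:
  χ_A(x) = (x + 2)^5

Step 2 — compute geometric multiplicities via the rank-nullity identity g(λ) = n − rank(A − λI):
  rank(A − (-2)·I) = 2, so dim ker(A − (-2)·I) = n − 2 = 3

Summary:
  λ = -2: algebraic multiplicity = 5, geometric multiplicity = 3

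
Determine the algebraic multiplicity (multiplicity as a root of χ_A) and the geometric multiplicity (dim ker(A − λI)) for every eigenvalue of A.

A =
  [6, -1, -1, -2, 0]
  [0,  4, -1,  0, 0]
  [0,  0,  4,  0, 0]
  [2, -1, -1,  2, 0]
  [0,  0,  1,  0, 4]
λ = 4: alg = 5, geom = 3

Step 1 — factor the characteristic polynomial to read off the algebraic multiplicities:
  χ_A(x) = (x - 4)^5

Step 2 — compute geometric multiplicities via the rank-nullity identity g(λ) = n − rank(A − λI):
  rank(A − (4)·I) = 2, so dim ker(A − (4)·I) = n − 2 = 3

Summary:
  λ = 4: algebraic multiplicity = 5, geometric multiplicity = 3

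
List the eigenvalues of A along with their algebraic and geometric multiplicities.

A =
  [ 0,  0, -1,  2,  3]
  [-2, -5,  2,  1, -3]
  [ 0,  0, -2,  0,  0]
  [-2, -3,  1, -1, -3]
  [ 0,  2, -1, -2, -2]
λ = -2: alg = 5, geom = 2

Step 1 — factor the characteristic polynomial to read off the algebraic multiplicities:
  χ_A(x) = (x + 2)^5

Step 2 — compute geometric multiplicities via the rank-nullity identity g(λ) = n − rank(A − λI):
  rank(A − (-2)·I) = 3, so dim ker(A − (-2)·I) = n − 3 = 2

Summary:
  λ = -2: algebraic multiplicity = 5, geometric multiplicity = 2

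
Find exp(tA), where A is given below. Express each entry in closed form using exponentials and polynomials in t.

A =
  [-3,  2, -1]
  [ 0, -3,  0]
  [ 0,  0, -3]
e^{tA} =
  [exp(-3*t), 2*t*exp(-3*t), -t*exp(-3*t)]
  [0, exp(-3*t), 0]
  [0, 0, exp(-3*t)]

Strategy: write A = P · J · P⁻¹ where J is a Jordan canonical form, so e^{tA} = P · e^{tJ} · P⁻¹, and e^{tJ} can be computed block-by-block.

A has Jordan form
J =
  [-3,  1,  0]
  [ 0, -3,  0]
  [ 0,  0, -3]
(up to reordering of blocks).

Per-block formulas:
  For a 1×1 block at λ = -3: exp(t · [-3]) = [e^(-3t)].
  For a 2×2 Jordan block J_2(-3): exp(t · J_2(-3)) = e^(-3t)·(I + t·N), where N is the 2×2 nilpotent shift.

After assembling e^{tJ} and conjugating by P, we get:

e^{tA} =
  [exp(-3*t), 2*t*exp(-3*t), -t*exp(-3*t)]
  [0, exp(-3*t), 0]
  [0, 0, exp(-3*t)]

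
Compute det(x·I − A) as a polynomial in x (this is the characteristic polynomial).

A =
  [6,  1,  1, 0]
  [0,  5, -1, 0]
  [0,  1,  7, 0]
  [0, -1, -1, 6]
x^4 - 24*x^3 + 216*x^2 - 864*x + 1296

Expanding det(x·I − A) (e.g. by cofactor expansion or by noting that A is similar to its Jordan form J, which has the same characteristic polynomial as A) gives
  χ_A(x) = x^4 - 24*x^3 + 216*x^2 - 864*x + 1296
which factors as (x - 6)^4. The eigenvalues (with algebraic multiplicities) are λ = 6 with multiplicity 4.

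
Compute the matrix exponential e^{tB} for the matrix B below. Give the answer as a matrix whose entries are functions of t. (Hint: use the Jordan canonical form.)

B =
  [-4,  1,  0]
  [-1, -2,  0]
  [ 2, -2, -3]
e^{tB} =
  [-t*exp(-3*t) + exp(-3*t), t*exp(-3*t), 0]
  [-t*exp(-3*t), t*exp(-3*t) + exp(-3*t), 0]
  [2*t*exp(-3*t), -2*t*exp(-3*t), exp(-3*t)]

Strategy: write B = P · J · P⁻¹ where J is a Jordan canonical form, so e^{tB} = P · e^{tJ} · P⁻¹, and e^{tJ} can be computed block-by-block.

B has Jordan form
J =
  [-3,  1,  0]
  [ 0, -3,  0]
  [ 0,  0, -3]
(up to reordering of blocks).

Per-block formulas:
  For a 1×1 block at λ = -3: exp(t · [-3]) = [e^(-3t)].
  For a 2×2 Jordan block J_2(-3): exp(t · J_2(-3)) = e^(-3t)·(I + t·N), where N is the 2×2 nilpotent shift.

After assembling e^{tJ} and conjugating by P, we get:

e^{tB} =
  [-t*exp(-3*t) + exp(-3*t), t*exp(-3*t), 0]
  [-t*exp(-3*t), t*exp(-3*t) + exp(-3*t), 0]
  [2*t*exp(-3*t), -2*t*exp(-3*t), exp(-3*t)]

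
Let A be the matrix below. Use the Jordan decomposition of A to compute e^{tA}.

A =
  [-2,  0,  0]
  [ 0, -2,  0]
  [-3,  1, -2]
e^{tA} =
  [exp(-2*t), 0, 0]
  [0, exp(-2*t), 0]
  [-3*t*exp(-2*t), t*exp(-2*t), exp(-2*t)]

Strategy: write A = P · J · P⁻¹ where J is a Jordan canonical form, so e^{tA} = P · e^{tJ} · P⁻¹, and e^{tJ} can be computed block-by-block.

A has Jordan form
J =
  [-2,  1,  0]
  [ 0, -2,  0]
  [ 0,  0, -2]
(up to reordering of blocks).

Per-block formulas:
  For a 1×1 block at λ = -2: exp(t · [-2]) = [e^(-2t)].
  For a 2×2 Jordan block J_2(-2): exp(t · J_2(-2)) = e^(-2t)·(I + t·N), where N is the 2×2 nilpotent shift.

After assembling e^{tJ} and conjugating by P, we get:

e^{tA} =
  [exp(-2*t), 0, 0]
  [0, exp(-2*t), 0]
  [-3*t*exp(-2*t), t*exp(-2*t), exp(-2*t)]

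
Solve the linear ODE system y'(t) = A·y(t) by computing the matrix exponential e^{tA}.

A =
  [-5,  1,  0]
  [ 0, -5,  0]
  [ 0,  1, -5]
e^{tA} =
  [exp(-5*t), t*exp(-5*t), 0]
  [0, exp(-5*t), 0]
  [0, t*exp(-5*t), exp(-5*t)]

Strategy: write A = P · J · P⁻¹ where J is a Jordan canonical form, so e^{tA} = P · e^{tJ} · P⁻¹, and e^{tJ} can be computed block-by-block.

A has Jordan form
J =
  [-5,  1,  0]
  [ 0, -5,  0]
  [ 0,  0, -5]
(up to reordering of blocks).

Per-block formulas:
  For a 1×1 block at λ = -5: exp(t · [-5]) = [e^(-5t)].
  For a 2×2 Jordan block J_2(-5): exp(t · J_2(-5)) = e^(-5t)·(I + t·N), where N is the 2×2 nilpotent shift.

After assembling e^{tJ} and conjugating by P, we get:

e^{tA} =
  [exp(-5*t), t*exp(-5*t), 0]
  [0, exp(-5*t), 0]
  [0, t*exp(-5*t), exp(-5*t)]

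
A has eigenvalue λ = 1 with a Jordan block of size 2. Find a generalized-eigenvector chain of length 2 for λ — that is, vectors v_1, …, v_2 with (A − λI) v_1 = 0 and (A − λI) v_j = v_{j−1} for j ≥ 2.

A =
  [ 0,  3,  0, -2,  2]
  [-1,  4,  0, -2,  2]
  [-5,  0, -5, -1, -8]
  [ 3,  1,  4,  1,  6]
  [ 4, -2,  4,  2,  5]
A Jordan chain for λ = 1 of length 2:
v_1 = (-1, -1, -5, 3, 4)ᵀ
v_2 = (1, 0, 0, 0, 0)ᵀ

Let N = A − (1)·I. We want v_2 with N^2 v_2 = 0 but N^1 v_2 ≠ 0; then v_{j-1} := N · v_j for j = 2, …, 2.

Pick v_2 = (1, 0, 0, 0, 0)ᵀ.
Then v_1 = N · v_2 = (-1, -1, -5, 3, 4)ᵀ.

Sanity check: (A − (1)·I) v_1 = (0, 0, 0, 0, 0)ᵀ = 0. ✓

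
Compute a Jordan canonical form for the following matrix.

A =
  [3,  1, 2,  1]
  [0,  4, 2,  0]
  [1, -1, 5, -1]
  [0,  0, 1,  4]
J_3(4) ⊕ J_1(4)

The characteristic polynomial is
  det(x·I − A) = x^4 - 16*x^3 + 96*x^2 - 256*x + 256 = (x - 4)^4

Eigenvalues and multiplicities (the geometric multiplicity of λ is n − rank(A − λI), which equals the number of Jordan blocks for λ):
  λ = 4: algebraic multiplicity = 4, geometric multiplicity = 2

Determining the block sizes for each eigenvalue:
  λ = 4: with am = 4 and gm = 2, the partition is not yet determined (e.g. several partitions of 4 into 2 parts exist). Let N = A − (4)·I. Computing rank(N^1) = 2, rank(N^2) = 1, rank(N^3) = 0; the number of blocks of size ≥ j is rank(N^{j−1}) − rank(N^j), giving [2, 1, 1]. So we have 1 block(s) of size 3, 1 block(s) of size 1 → block sizes [3, 1]

Assembling the blocks gives a Jordan form
J =
  [4, 1, 0, 0]
  [0, 4, 1, 0]
  [0, 0, 4, 0]
  [0, 0, 0, 4]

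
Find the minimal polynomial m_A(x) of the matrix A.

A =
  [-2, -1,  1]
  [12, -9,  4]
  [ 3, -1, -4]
x^2 + 10*x + 25

The characteristic polynomial is χ_A(x) = (x + 5)^3, so the eigenvalues are known. The minimal polynomial is
  m_A(x) = Π_λ (x − λ)^{k_λ}
where k_λ is the size of the *largest* Jordan block for λ (equivalently, the smallest k with (A − λI)^k v = 0 for every generalised eigenvector v of λ).

  λ = -5: largest Jordan block has size 2, contributing (x + 5)^2

So m_A(x) = (x + 5)^2 = x^2 + 10*x + 25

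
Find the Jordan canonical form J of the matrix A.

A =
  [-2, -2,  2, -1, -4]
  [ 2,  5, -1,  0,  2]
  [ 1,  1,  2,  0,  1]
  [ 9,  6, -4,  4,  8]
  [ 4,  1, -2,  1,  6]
J_3(3) ⊕ J_2(3)

The characteristic polynomial is
  det(x·I − A) = x^5 - 15*x^4 + 90*x^3 - 270*x^2 + 405*x - 243 = (x - 3)^5

Eigenvalues and multiplicities (the geometric multiplicity of λ is n − rank(A − λI), which equals the number of Jordan blocks for λ):
  λ = 3: algebraic multiplicity = 5, geometric multiplicity = 2

Determining the block sizes for each eigenvalue:
  λ = 3: with am = 5 and gm = 2, the partition is not yet determined (e.g. several partitions of 5 into 2 parts exist). Let N = A − (3)·I. Computing rank(N^1) = 3, rank(N^2) = 1, rank(N^3) = 0; the number of blocks of size ≥ j is rank(N^{j−1}) − rank(N^j), giving [2, 2, 1]. So we have 1 block(s) of size 3, 1 block(s) of size 2 → block sizes [3, 2]

Assembling the blocks gives a Jordan form
J =
  [3, 1, 0, 0, 0]
  [0, 3, 1, 0, 0]
  [0, 0, 3, 0, 0]
  [0, 0, 0, 3, 1]
  [0, 0, 0, 0, 3]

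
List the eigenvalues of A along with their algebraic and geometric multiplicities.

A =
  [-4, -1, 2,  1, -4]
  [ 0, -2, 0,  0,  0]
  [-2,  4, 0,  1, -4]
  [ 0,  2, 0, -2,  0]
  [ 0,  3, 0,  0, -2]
λ = -2: alg = 5, geom = 3

Step 1 — factor the characteristic polynomial to read off the algebraic multiplicities:
  χ_A(x) = (x + 2)^5

Step 2 — compute geometric multiplicities via the rank-nullity identity g(λ) = n − rank(A − λI):
  rank(A − (-2)·I) = 2, so dim ker(A − (-2)·I) = n − 2 = 3

Summary:
  λ = -2: algebraic multiplicity = 5, geometric multiplicity = 3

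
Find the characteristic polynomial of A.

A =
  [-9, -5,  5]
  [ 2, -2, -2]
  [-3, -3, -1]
x^3 + 12*x^2 + 48*x + 64

Expanding det(x·I − A) (e.g. by cofactor expansion or by noting that A is similar to its Jordan form J, which has the same characteristic polynomial as A) gives
  χ_A(x) = x^3 + 12*x^2 + 48*x + 64
which factors as (x + 4)^3. The eigenvalues (with algebraic multiplicities) are λ = -4 with multiplicity 3.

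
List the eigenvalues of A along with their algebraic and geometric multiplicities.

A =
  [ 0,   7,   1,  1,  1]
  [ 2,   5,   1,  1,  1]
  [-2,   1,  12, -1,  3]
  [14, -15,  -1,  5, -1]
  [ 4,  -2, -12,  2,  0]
λ = -2: alg = 1, geom = 1; λ = 6: alg = 4, geom = 2

Step 1 — factor the characteristic polynomial to read off the algebraic multiplicities:
  χ_A(x) = (x - 6)^4*(x + 2)

Step 2 — compute geometric multiplicities via the rank-nullity identity g(λ) = n − rank(A − λI):
  rank(A − (-2)·I) = 4, so dim ker(A − (-2)·I) = n − 4 = 1
  rank(A − (6)·I) = 3, so dim ker(A − (6)·I) = n − 3 = 2

Summary:
  λ = -2: algebraic multiplicity = 1, geometric multiplicity = 1
  λ = 6: algebraic multiplicity = 4, geometric multiplicity = 2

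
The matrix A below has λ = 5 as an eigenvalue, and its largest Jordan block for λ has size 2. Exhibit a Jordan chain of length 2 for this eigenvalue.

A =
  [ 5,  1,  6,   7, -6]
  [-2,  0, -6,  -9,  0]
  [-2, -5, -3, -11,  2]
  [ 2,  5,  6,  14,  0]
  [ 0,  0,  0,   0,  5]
A Jordan chain for λ = 5 of length 2:
v_1 = (-1, 1, 1, -1, 0)ᵀ
v_2 = (2, -1, 0, 0, 0)ᵀ

Let N = A − (5)·I. We want v_2 with N^2 v_2 = 0 but N^1 v_2 ≠ 0; then v_{j-1} := N · v_j for j = 2, …, 2.

Pick v_2 = (2, -1, 0, 0, 0)ᵀ.
Then v_1 = N · v_2 = (-1, 1, 1, -1, 0)ᵀ.

Sanity check: (A − (5)·I) v_1 = (0, 0, 0, 0, 0)ᵀ = 0. ✓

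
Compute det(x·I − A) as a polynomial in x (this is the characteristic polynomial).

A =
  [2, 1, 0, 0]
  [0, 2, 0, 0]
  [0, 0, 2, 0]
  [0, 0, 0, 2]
x^4 - 8*x^3 + 24*x^2 - 32*x + 16

Expanding det(x·I − A) (e.g. by cofactor expansion or by noting that A is similar to its Jordan form J, which has the same characteristic polynomial as A) gives
  χ_A(x) = x^4 - 8*x^3 + 24*x^2 - 32*x + 16
which factors as (x - 2)^4. The eigenvalues (with algebraic multiplicities) are λ = 2 with multiplicity 4.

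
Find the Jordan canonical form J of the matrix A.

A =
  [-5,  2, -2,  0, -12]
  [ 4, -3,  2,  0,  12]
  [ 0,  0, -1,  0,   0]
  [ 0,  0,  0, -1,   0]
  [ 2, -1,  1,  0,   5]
J_2(-1) ⊕ J_1(-1) ⊕ J_1(-1) ⊕ J_1(-1)

The characteristic polynomial is
  det(x·I − A) = x^5 + 5*x^4 + 10*x^3 + 10*x^2 + 5*x + 1 = (x + 1)^5

Eigenvalues and multiplicities (the geometric multiplicity of λ is n − rank(A − λI), which equals the number of Jordan blocks for λ):
  λ = -1: algebraic multiplicity = 5, geometric multiplicity = 4

Determining the block sizes for each eigenvalue:
  λ = -1: 4 blocks summing to 5 forces exactly one block of size 2 and the rest size 1 → block sizes [2, 1, 1, 1]

Assembling the blocks gives a Jordan form
J =
  [-1,  1,  0,  0,  0]
  [ 0, -1,  0,  0,  0]
  [ 0,  0, -1,  0,  0]
  [ 0,  0,  0, -1,  0]
  [ 0,  0,  0,  0, -1]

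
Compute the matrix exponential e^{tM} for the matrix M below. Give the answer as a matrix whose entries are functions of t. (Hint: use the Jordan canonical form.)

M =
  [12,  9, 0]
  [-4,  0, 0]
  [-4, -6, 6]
e^{tM} =
  [6*t*exp(6*t) + exp(6*t), 9*t*exp(6*t), 0]
  [-4*t*exp(6*t), -6*t*exp(6*t) + exp(6*t), 0]
  [-4*t*exp(6*t), -6*t*exp(6*t), exp(6*t)]

Strategy: write M = P · J · P⁻¹ where J is a Jordan canonical form, so e^{tM} = P · e^{tJ} · P⁻¹, and e^{tJ} can be computed block-by-block.

M has Jordan form
J =
  [6, 1, 0]
  [0, 6, 0]
  [0, 0, 6]
(up to reordering of blocks).

Per-block formulas:
  For a 2×2 Jordan block J_2(6): exp(t · J_2(6)) = e^(6t)·(I + t·N), where N is the 2×2 nilpotent shift.
  For a 1×1 block at λ = 6: exp(t · [6]) = [e^(6t)].

After assembling e^{tJ} and conjugating by P, we get:

e^{tM} =
  [6*t*exp(6*t) + exp(6*t), 9*t*exp(6*t), 0]
  [-4*t*exp(6*t), -6*t*exp(6*t) + exp(6*t), 0]
  [-4*t*exp(6*t), -6*t*exp(6*t), exp(6*t)]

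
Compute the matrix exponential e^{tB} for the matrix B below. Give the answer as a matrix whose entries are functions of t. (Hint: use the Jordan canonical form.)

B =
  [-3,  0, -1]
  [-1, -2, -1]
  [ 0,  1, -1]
e^{tB} =
  [t^2*exp(-2*t)/2 - t*exp(-2*t) + exp(-2*t), -t^2*exp(-2*t)/2, -t*exp(-2*t)]
  [t^2*exp(-2*t)/2 - t*exp(-2*t), -t^2*exp(-2*t)/2 + exp(-2*t), -t*exp(-2*t)]
  [-t^2*exp(-2*t)/2, t^2*exp(-2*t)/2 + t*exp(-2*t), t*exp(-2*t) + exp(-2*t)]

Strategy: write B = P · J · P⁻¹ where J is a Jordan canonical form, so e^{tB} = P · e^{tJ} · P⁻¹, and e^{tJ} can be computed block-by-block.

B has Jordan form
J =
  [-2,  1,  0]
  [ 0, -2,  1]
  [ 0,  0, -2]
(up to reordering of blocks).

Per-block formulas:
  For a 3×3 Jordan block J_3(-2): exp(t · J_3(-2)) = e^(-2t)·(I + t·N + (t^2/2)·N^2), where N is the 3×3 nilpotent shift.

After assembling e^{tJ} and conjugating by P, we get:

e^{tB} =
  [t^2*exp(-2*t)/2 - t*exp(-2*t) + exp(-2*t), -t^2*exp(-2*t)/2, -t*exp(-2*t)]
  [t^2*exp(-2*t)/2 - t*exp(-2*t), -t^2*exp(-2*t)/2 + exp(-2*t), -t*exp(-2*t)]
  [-t^2*exp(-2*t)/2, t^2*exp(-2*t)/2 + t*exp(-2*t), t*exp(-2*t) + exp(-2*t)]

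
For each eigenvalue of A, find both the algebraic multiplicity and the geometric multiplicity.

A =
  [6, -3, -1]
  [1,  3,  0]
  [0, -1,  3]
λ = 4: alg = 3, geom = 1

Step 1 — factor the characteristic polynomial to read off the algebraic multiplicities:
  χ_A(x) = (x - 4)^3

Step 2 — compute geometric multiplicities via the rank-nullity identity g(λ) = n − rank(A − λI):
  rank(A − (4)·I) = 2, so dim ker(A − (4)·I) = n − 2 = 1

Summary:
  λ = 4: algebraic multiplicity = 3, geometric multiplicity = 1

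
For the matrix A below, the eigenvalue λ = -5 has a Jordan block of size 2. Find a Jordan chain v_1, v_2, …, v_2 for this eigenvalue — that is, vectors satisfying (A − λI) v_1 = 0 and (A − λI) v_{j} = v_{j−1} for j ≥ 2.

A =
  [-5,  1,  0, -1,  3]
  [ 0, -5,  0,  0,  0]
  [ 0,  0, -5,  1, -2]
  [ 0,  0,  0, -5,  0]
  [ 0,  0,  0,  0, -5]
A Jordan chain for λ = -5 of length 2:
v_1 = (1, 0, 0, 0, 0)ᵀ
v_2 = (0, 1, 0, 0, 0)ᵀ

Let N = A − (-5)·I. We want v_2 with N^2 v_2 = 0 but N^1 v_2 ≠ 0; then v_{j-1} := N · v_j for j = 2, …, 2.

Pick v_2 = (0, 1, 0, 0, 0)ᵀ.
Then v_1 = N · v_2 = (1, 0, 0, 0, 0)ᵀ.

Sanity check: (A − (-5)·I) v_1 = (0, 0, 0, 0, 0)ᵀ = 0. ✓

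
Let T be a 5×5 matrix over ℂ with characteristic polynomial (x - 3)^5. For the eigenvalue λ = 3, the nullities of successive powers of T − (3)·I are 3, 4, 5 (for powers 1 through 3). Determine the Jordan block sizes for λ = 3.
Block sizes for λ = 3: [3, 1, 1]

From the dimensions of kernels of powers, the number of Jordan blocks of size at least j is d_j − d_{j−1} where d_j = dim ker(N^j) (with d_0 = 0). Computing the differences gives [3, 1, 1].
The number of blocks of size exactly k is (#blocks of size ≥ k) − (#blocks of size ≥ k + 1), so the partition is: 2 block(s) of size 1, 1 block(s) of size 3.
In nonincreasing order the block sizes are [3, 1, 1].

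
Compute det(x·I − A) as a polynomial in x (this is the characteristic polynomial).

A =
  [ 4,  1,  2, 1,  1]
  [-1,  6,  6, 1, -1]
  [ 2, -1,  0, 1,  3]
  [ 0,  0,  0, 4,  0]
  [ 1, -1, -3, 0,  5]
x^5 - 19*x^4 + 144*x^3 - 544*x^2 + 1024*x - 768

Expanding det(x·I − A) (e.g. by cofactor expansion or by noting that A is similar to its Jordan form J, which has the same characteristic polynomial as A) gives
  χ_A(x) = x^5 - 19*x^4 + 144*x^3 - 544*x^2 + 1024*x - 768
which factors as (x - 4)^4*(x - 3). The eigenvalues (with algebraic multiplicities) are λ = 3 with multiplicity 1, λ = 4 with multiplicity 4.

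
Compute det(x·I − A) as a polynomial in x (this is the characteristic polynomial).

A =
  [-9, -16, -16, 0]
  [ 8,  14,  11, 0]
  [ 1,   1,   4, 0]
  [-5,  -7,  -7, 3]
x^4 - 12*x^3 + 54*x^2 - 108*x + 81

Expanding det(x·I − A) (e.g. by cofactor expansion or by noting that A is similar to its Jordan form J, which has the same characteristic polynomial as A) gives
  χ_A(x) = x^4 - 12*x^3 + 54*x^2 - 108*x + 81
which factors as (x - 3)^4. The eigenvalues (with algebraic multiplicities) are λ = 3 with multiplicity 4.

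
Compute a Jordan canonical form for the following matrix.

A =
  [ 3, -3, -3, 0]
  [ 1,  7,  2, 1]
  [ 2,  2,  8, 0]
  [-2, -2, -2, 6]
J_3(6) ⊕ J_1(6)

The characteristic polynomial is
  det(x·I − A) = x^4 - 24*x^3 + 216*x^2 - 864*x + 1296 = (x - 6)^4

Eigenvalues and multiplicities (the geometric multiplicity of λ is n − rank(A − λI), which equals the number of Jordan blocks for λ):
  λ = 6: algebraic multiplicity = 4, geometric multiplicity = 2

Determining the block sizes for each eigenvalue:
  λ = 6: with am = 4 and gm = 2, the partition is not yet determined (e.g. several partitions of 4 into 2 parts exist). Let N = A − (6)·I. Computing rank(N^1) = 2, rank(N^2) = 1, rank(N^3) = 0; the number of blocks of size ≥ j is rank(N^{j−1}) − rank(N^j), giving [2, 1, 1]. So we have 1 block(s) of size 3, 1 block(s) of size 1 → block sizes [3, 1]

Assembling the blocks gives a Jordan form
J =
  [6, 1, 0, 0]
  [0, 6, 1, 0]
  [0, 0, 6, 0]
  [0, 0, 0, 6]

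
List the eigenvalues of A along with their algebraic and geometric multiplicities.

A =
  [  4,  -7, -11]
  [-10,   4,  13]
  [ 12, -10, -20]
λ = -4: alg = 3, geom = 1

Step 1 — factor the characteristic polynomial to read off the algebraic multiplicities:
  χ_A(x) = (x + 4)^3

Step 2 — compute geometric multiplicities via the rank-nullity identity g(λ) = n − rank(A − λI):
  rank(A − (-4)·I) = 2, so dim ker(A − (-4)·I) = n − 2 = 1

Summary:
  λ = -4: algebraic multiplicity = 3, geometric multiplicity = 1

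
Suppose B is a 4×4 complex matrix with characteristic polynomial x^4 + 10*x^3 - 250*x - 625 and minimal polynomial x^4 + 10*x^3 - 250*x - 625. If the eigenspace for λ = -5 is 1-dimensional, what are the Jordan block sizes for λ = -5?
Block sizes for λ = -5: [3]

Step 1 — from the characteristic polynomial, algebraic multiplicity of λ = -5 is 3. From dim ker(B − (-5)·I) = 1, there are exactly 1 Jordan blocks for λ = -5.
Step 2 — from the minimal polynomial, the factor (x + 5)^3 tells us the largest block for λ = -5 has size 3.
Step 3 — with total size 3, 1 blocks, and largest block 3, the block sizes (in nonincreasing order) are [3].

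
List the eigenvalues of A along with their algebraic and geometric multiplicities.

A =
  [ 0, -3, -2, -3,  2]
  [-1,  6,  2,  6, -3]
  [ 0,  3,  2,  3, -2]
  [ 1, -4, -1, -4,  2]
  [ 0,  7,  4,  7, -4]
λ = 0: alg = 5, geom = 2

Step 1 — factor the characteristic polynomial to read off the algebraic multiplicities:
  χ_A(x) = x^5

Step 2 — compute geometric multiplicities via the rank-nullity identity g(λ) = n − rank(A − λI):
  rank(A − (0)·I) = 3, so dim ker(A − (0)·I) = n − 3 = 2

Summary:
  λ = 0: algebraic multiplicity = 5, geometric multiplicity = 2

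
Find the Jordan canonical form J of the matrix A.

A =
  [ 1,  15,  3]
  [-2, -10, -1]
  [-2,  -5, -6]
J_2(-5) ⊕ J_1(-5)

The characteristic polynomial is
  det(x·I − A) = x^3 + 15*x^2 + 75*x + 125 = (x + 5)^3

Eigenvalues and multiplicities (the geometric multiplicity of λ is n − rank(A − λI), which equals the number of Jordan blocks for λ):
  λ = -5: algebraic multiplicity = 3, geometric multiplicity = 2

Determining the block sizes for each eigenvalue:
  λ = -5: 2 blocks summing to 3 forces exactly one block of size 2 and the rest size 1 → block sizes [2, 1]

Assembling the blocks gives a Jordan form
J =
  [-5,  1,  0]
  [ 0, -5,  0]
  [ 0,  0, -5]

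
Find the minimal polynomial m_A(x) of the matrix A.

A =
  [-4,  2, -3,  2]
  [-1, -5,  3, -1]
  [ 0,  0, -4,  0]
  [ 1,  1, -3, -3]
x^3 + 12*x^2 + 48*x + 64

The characteristic polynomial is χ_A(x) = (x + 4)^4, so the eigenvalues are known. The minimal polynomial is
  m_A(x) = Π_λ (x − λ)^{k_λ}
where k_λ is the size of the *largest* Jordan block for λ (equivalently, the smallest k with (A − λI)^k v = 0 for every generalised eigenvector v of λ).

  λ = -4: largest Jordan block has size 3, contributing (x + 4)^3

So m_A(x) = (x + 4)^3 = x^3 + 12*x^2 + 48*x + 64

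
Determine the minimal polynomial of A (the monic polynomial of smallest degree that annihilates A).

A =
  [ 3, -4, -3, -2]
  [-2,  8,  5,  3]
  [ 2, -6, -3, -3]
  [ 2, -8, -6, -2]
x^3 - 4*x^2 + 5*x - 2

The characteristic polynomial is χ_A(x) = (x - 2)^2*(x - 1)^2, so the eigenvalues are known. The minimal polynomial is
  m_A(x) = Π_λ (x − λ)^{k_λ}
where k_λ is the size of the *largest* Jordan block for λ (equivalently, the smallest k with (A − λI)^k v = 0 for every generalised eigenvector v of λ).

  λ = 1: largest Jordan block has size 2, contributing (x − 1)^2
  λ = 2: largest Jordan block has size 1, contributing (x − 2)

So m_A(x) = (x - 2)*(x - 1)^2 = x^3 - 4*x^2 + 5*x - 2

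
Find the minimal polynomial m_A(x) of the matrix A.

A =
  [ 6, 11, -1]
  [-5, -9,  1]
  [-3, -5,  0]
x^3 + 3*x^2 + 3*x + 1

The characteristic polynomial is χ_A(x) = (x + 1)^3, so the eigenvalues are known. The minimal polynomial is
  m_A(x) = Π_λ (x − λ)^{k_λ}
where k_λ is the size of the *largest* Jordan block for λ (equivalently, the smallest k with (A − λI)^k v = 0 for every generalised eigenvector v of λ).

  λ = -1: largest Jordan block has size 3, contributing (x + 1)^3

So m_A(x) = (x + 1)^3 = x^3 + 3*x^2 + 3*x + 1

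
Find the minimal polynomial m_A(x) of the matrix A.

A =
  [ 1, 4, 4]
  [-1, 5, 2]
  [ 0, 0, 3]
x^2 - 6*x + 9

The characteristic polynomial is χ_A(x) = (x - 3)^3, so the eigenvalues are known. The minimal polynomial is
  m_A(x) = Π_λ (x − λ)^{k_λ}
where k_λ is the size of the *largest* Jordan block for λ (equivalently, the smallest k with (A − λI)^k v = 0 for every generalised eigenvector v of λ).

  λ = 3: largest Jordan block has size 2, contributing (x − 3)^2

So m_A(x) = (x - 3)^2 = x^2 - 6*x + 9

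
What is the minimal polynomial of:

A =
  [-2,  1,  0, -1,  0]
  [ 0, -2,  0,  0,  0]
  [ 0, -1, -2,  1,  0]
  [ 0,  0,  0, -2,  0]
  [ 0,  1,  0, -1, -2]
x^2 + 4*x + 4

The characteristic polynomial is χ_A(x) = (x + 2)^5, so the eigenvalues are known. The minimal polynomial is
  m_A(x) = Π_λ (x − λ)^{k_λ}
where k_λ is the size of the *largest* Jordan block for λ (equivalently, the smallest k with (A − λI)^k v = 0 for every generalised eigenvector v of λ).

  λ = -2: largest Jordan block has size 2, contributing (x + 2)^2

So m_A(x) = (x + 2)^2 = x^2 + 4*x + 4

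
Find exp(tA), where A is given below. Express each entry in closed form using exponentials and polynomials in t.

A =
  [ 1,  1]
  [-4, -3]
e^{tA} =
  [2*t*exp(-t) + exp(-t), t*exp(-t)]
  [-4*t*exp(-t), -2*t*exp(-t) + exp(-t)]

Strategy: write A = P · J · P⁻¹ where J is a Jordan canonical form, so e^{tA} = P · e^{tJ} · P⁻¹, and e^{tJ} can be computed block-by-block.

A has Jordan form
J =
  [-1,  1]
  [ 0, -1]
(up to reordering of blocks).

Per-block formulas:
  For a 2×2 Jordan block J_2(-1): exp(t · J_2(-1)) = e^(-1t)·(I + t·N), where N is the 2×2 nilpotent shift.

After assembling e^{tJ} and conjugating by P, we get:

e^{tA} =
  [2*t*exp(-t) + exp(-t), t*exp(-t)]
  [-4*t*exp(-t), -2*t*exp(-t) + exp(-t)]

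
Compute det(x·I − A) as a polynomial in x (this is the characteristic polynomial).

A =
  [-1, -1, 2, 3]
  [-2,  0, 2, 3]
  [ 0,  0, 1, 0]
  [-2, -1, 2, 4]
x^4 - 4*x^3 + 6*x^2 - 4*x + 1

Expanding det(x·I − A) (e.g. by cofactor expansion or by noting that A is similar to its Jordan form J, which has the same characteristic polynomial as A) gives
  χ_A(x) = x^4 - 4*x^3 + 6*x^2 - 4*x + 1
which factors as (x - 1)^4. The eigenvalues (with algebraic multiplicities) are λ = 1 with multiplicity 4.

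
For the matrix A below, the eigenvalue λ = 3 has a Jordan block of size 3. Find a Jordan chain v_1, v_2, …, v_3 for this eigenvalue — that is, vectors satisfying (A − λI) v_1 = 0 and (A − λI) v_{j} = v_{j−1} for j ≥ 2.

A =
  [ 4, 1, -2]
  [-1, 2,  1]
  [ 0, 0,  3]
A Jordan chain for λ = 3 of length 3:
v_1 = (-1, 1, 0)ᵀ
v_2 = (-2, 1, 0)ᵀ
v_3 = (0, 0, 1)ᵀ

Let N = A − (3)·I. We want v_3 with N^3 v_3 = 0 but N^2 v_3 ≠ 0; then v_{j-1} := N · v_j for j = 3, …, 2.

Pick v_3 = (0, 0, 1)ᵀ.
Then v_2 = N · v_3 = (-2, 1, 0)ᵀ.
Then v_1 = N · v_2 = (-1, 1, 0)ᵀ.

Sanity check: (A − (3)·I) v_1 = (0, 0, 0)ᵀ = 0. ✓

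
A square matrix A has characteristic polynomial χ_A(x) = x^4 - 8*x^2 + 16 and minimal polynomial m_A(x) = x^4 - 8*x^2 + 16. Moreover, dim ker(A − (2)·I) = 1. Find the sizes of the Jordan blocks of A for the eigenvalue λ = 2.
Block sizes for λ = 2: [2]

Step 1 — from the characteristic polynomial, algebraic multiplicity of λ = 2 is 2. From dim ker(A − (2)·I) = 1, there are exactly 1 Jordan blocks for λ = 2.
Step 2 — from the minimal polynomial, the factor (x − 2)^2 tells us the largest block for λ = 2 has size 2.
Step 3 — with total size 2, 1 blocks, and largest block 2, the block sizes (in nonincreasing order) are [2].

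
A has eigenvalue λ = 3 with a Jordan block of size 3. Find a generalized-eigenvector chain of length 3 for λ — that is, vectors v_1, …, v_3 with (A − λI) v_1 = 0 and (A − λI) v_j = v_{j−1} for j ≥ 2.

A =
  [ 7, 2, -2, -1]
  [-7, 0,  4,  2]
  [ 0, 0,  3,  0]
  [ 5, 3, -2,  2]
A Jordan chain for λ = 3 of length 3:
v_1 = (-3, 3, 0, -6)ᵀ
v_2 = (4, -7, 0, 5)ᵀ
v_3 = (1, 0, 0, 0)ᵀ

Let N = A − (3)·I. We want v_3 with N^3 v_3 = 0 but N^2 v_3 ≠ 0; then v_{j-1} := N · v_j for j = 3, …, 2.

Pick v_3 = (1, 0, 0, 0)ᵀ.
Then v_2 = N · v_3 = (4, -7, 0, 5)ᵀ.
Then v_1 = N · v_2 = (-3, 3, 0, -6)ᵀ.

Sanity check: (A − (3)·I) v_1 = (0, 0, 0, 0)ᵀ = 0. ✓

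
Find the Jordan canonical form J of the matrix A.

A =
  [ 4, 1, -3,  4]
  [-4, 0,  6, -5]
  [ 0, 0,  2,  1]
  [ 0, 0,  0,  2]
J_2(2) ⊕ J_2(2)

The characteristic polynomial is
  det(x·I − A) = x^4 - 8*x^3 + 24*x^2 - 32*x + 16 = (x - 2)^4

Eigenvalues and multiplicities (the geometric multiplicity of λ is n − rank(A − λI), which equals the number of Jordan blocks for λ):
  λ = 2: algebraic multiplicity = 4, geometric multiplicity = 2

Determining the block sizes for each eigenvalue:
  λ = 2: with am = 4 and gm = 2, the partition is not yet determined (e.g. several partitions of 4 into 2 parts exist). Let N = A − (2)·I. Computing rank(N^1) = 2, rank(N^2) = 0; the number of blocks of size ≥ j is rank(N^{j−1}) − rank(N^j), giving [2, 2]. So we have 2 block(s) of size 2 → block sizes [2, 2]

Assembling the blocks gives a Jordan form
J =
  [2, 1, 0, 0]
  [0, 2, 0, 0]
  [0, 0, 2, 1]
  [0, 0, 0, 2]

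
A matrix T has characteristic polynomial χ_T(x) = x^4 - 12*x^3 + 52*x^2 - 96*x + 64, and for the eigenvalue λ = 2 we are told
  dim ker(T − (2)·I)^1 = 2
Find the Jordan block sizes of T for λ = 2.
Block sizes for λ = 2: [1, 1]

From the dimensions of kernels of powers, the number of Jordan blocks of size at least j is d_j − d_{j−1} where d_j = dim ker(N^j) (with d_0 = 0). Computing the differences gives [2].
The number of blocks of size exactly k is (#blocks of size ≥ k) − (#blocks of size ≥ k + 1), so the partition is: 2 block(s) of size 1.
In nonincreasing order the block sizes are [1, 1].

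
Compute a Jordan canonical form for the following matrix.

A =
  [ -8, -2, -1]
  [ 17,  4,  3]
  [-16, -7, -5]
J_3(-3)

The characteristic polynomial is
  det(x·I − A) = x^3 + 9*x^2 + 27*x + 27 = (x + 3)^3

Eigenvalues and multiplicities (the geometric multiplicity of λ is n − rank(A − λI), which equals the number of Jordan blocks for λ):
  λ = -3: algebraic multiplicity = 3, geometric multiplicity = 1

Determining the block sizes for each eigenvalue:
  λ = -3: one block (gm = 1), so the single block has size am = 3 → block sizes [3]

Assembling the blocks gives a Jordan form
J =
  [-3,  1,  0]
  [ 0, -3,  1]
  [ 0,  0, -3]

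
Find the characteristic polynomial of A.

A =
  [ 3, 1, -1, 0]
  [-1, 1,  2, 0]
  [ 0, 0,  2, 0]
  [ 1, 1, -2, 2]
x^4 - 8*x^3 + 24*x^2 - 32*x + 16

Expanding det(x·I − A) (e.g. by cofactor expansion or by noting that A is similar to its Jordan form J, which has the same characteristic polynomial as A) gives
  χ_A(x) = x^4 - 8*x^3 + 24*x^2 - 32*x + 16
which factors as (x - 2)^4. The eigenvalues (with algebraic multiplicities) are λ = 2 with multiplicity 4.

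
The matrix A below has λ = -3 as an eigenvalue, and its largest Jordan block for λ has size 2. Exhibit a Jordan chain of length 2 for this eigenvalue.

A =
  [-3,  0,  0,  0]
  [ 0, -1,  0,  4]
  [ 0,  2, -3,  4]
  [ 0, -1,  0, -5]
A Jordan chain for λ = -3 of length 2:
v_1 = (0, 2, 2, -1)ᵀ
v_2 = (0, 1, 0, 0)ᵀ

Let N = A − (-3)·I. We want v_2 with N^2 v_2 = 0 but N^1 v_2 ≠ 0; then v_{j-1} := N · v_j for j = 2, …, 2.

Pick v_2 = (0, 1, 0, 0)ᵀ.
Then v_1 = N · v_2 = (0, 2, 2, -1)ᵀ.

Sanity check: (A − (-3)·I) v_1 = (0, 0, 0, 0)ᵀ = 0. ✓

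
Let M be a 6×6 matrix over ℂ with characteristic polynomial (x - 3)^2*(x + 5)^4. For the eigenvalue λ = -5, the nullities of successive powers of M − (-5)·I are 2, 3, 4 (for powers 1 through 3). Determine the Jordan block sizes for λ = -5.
Block sizes for λ = -5: [3, 1]

From the dimensions of kernels of powers, the number of Jordan blocks of size at least j is d_j − d_{j−1} where d_j = dim ker(N^j) (with d_0 = 0). Computing the differences gives [2, 1, 1].
The number of blocks of size exactly k is (#blocks of size ≥ k) − (#blocks of size ≥ k + 1), so the partition is: 1 block(s) of size 1, 1 block(s) of size 3.
In nonincreasing order the block sizes are [3, 1].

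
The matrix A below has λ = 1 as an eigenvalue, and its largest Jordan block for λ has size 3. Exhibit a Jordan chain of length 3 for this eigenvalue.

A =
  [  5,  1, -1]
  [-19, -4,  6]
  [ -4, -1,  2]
A Jordan chain for λ = 1 of length 3:
v_1 = (1, -5, -1)ᵀ
v_2 = (4, -19, -4)ᵀ
v_3 = (1, 0, 0)ᵀ

Let N = A − (1)·I. We want v_3 with N^3 v_3 = 0 but N^2 v_3 ≠ 0; then v_{j-1} := N · v_j for j = 3, …, 2.

Pick v_3 = (1, 0, 0)ᵀ.
Then v_2 = N · v_3 = (4, -19, -4)ᵀ.
Then v_1 = N · v_2 = (1, -5, -1)ᵀ.

Sanity check: (A − (1)·I) v_1 = (0, 0, 0)ᵀ = 0. ✓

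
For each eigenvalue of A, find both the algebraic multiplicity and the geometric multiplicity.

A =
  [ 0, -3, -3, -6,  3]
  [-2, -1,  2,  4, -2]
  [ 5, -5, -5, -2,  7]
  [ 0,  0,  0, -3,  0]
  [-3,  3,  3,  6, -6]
λ = -3: alg = 5, geom = 3

Step 1 — factor the characteristic polynomial to read off the algebraic multiplicities:
  χ_A(x) = (x + 3)^5

Step 2 — compute geometric multiplicities via the rank-nullity identity g(λ) = n − rank(A − λI):
  rank(A − (-3)·I) = 2, so dim ker(A − (-3)·I) = n − 2 = 3

Summary:
  λ = -3: algebraic multiplicity = 5, geometric multiplicity = 3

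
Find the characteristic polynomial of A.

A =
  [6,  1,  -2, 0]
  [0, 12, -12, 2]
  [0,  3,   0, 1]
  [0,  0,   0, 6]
x^4 - 24*x^3 + 216*x^2 - 864*x + 1296

Expanding det(x·I − A) (e.g. by cofactor expansion or by noting that A is similar to its Jordan form J, which has the same characteristic polynomial as A) gives
  χ_A(x) = x^4 - 24*x^3 + 216*x^2 - 864*x + 1296
which factors as (x - 6)^4. The eigenvalues (with algebraic multiplicities) are λ = 6 with multiplicity 4.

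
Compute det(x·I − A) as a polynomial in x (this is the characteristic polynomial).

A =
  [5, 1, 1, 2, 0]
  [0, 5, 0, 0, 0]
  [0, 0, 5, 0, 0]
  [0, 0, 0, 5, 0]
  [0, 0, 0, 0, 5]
x^5 - 25*x^4 + 250*x^3 - 1250*x^2 + 3125*x - 3125

Expanding det(x·I − A) (e.g. by cofactor expansion or by noting that A is similar to its Jordan form J, which has the same characteristic polynomial as A) gives
  χ_A(x) = x^5 - 25*x^4 + 250*x^3 - 1250*x^2 + 3125*x - 3125
which factors as (x - 5)^5. The eigenvalues (with algebraic multiplicities) are λ = 5 with multiplicity 5.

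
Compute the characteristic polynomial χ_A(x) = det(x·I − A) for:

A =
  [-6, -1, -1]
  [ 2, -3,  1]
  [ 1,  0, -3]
x^3 + 12*x^2 + 48*x + 64

Expanding det(x·I − A) (e.g. by cofactor expansion or by noting that A is similar to its Jordan form J, which has the same characteristic polynomial as A) gives
  χ_A(x) = x^3 + 12*x^2 + 48*x + 64
which factors as (x + 4)^3. The eigenvalues (with algebraic multiplicities) are λ = -4 with multiplicity 3.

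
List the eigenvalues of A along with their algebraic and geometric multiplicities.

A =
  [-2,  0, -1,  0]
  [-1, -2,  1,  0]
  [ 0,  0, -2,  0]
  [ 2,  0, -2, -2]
λ = -2: alg = 4, geom = 2

Step 1 — factor the characteristic polynomial to read off the algebraic multiplicities:
  χ_A(x) = (x + 2)^4

Step 2 — compute geometric multiplicities via the rank-nullity identity g(λ) = n − rank(A − λI):
  rank(A − (-2)·I) = 2, so dim ker(A − (-2)·I) = n − 2 = 2

Summary:
  λ = -2: algebraic multiplicity = 4, geometric multiplicity = 2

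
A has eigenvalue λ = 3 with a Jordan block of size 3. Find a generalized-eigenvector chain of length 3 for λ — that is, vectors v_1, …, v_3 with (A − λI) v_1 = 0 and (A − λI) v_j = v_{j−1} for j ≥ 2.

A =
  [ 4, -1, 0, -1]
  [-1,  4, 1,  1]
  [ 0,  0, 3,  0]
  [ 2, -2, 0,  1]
A Jordan chain for λ = 3 of length 3:
v_1 = (-1, 1, 0, -2)ᵀ
v_2 = (0, 1, 0, 0)ᵀ
v_3 = (0, 0, 1, 0)ᵀ

Let N = A − (3)·I. We want v_3 with N^3 v_3 = 0 but N^2 v_3 ≠ 0; then v_{j-1} := N · v_j for j = 3, …, 2.

Pick v_3 = (0, 0, 1, 0)ᵀ.
Then v_2 = N · v_3 = (0, 1, 0, 0)ᵀ.
Then v_1 = N · v_2 = (-1, 1, 0, -2)ᵀ.

Sanity check: (A − (3)·I) v_1 = (0, 0, 0, 0)ᵀ = 0. ✓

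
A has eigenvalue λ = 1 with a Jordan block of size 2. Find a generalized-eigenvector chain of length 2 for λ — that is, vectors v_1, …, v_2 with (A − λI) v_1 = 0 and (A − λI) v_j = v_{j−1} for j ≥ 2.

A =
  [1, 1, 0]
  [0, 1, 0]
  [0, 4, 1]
A Jordan chain for λ = 1 of length 2:
v_1 = (1, 0, 4)ᵀ
v_2 = (0, 1, 0)ᵀ

Let N = A − (1)·I. We want v_2 with N^2 v_2 = 0 but N^1 v_2 ≠ 0; then v_{j-1} := N · v_j for j = 2, …, 2.

Pick v_2 = (0, 1, 0)ᵀ.
Then v_1 = N · v_2 = (1, 0, 4)ᵀ.

Sanity check: (A − (1)·I) v_1 = (0, 0, 0)ᵀ = 0. ✓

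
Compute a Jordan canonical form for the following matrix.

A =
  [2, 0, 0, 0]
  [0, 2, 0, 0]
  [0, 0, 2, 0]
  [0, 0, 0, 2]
J_1(2) ⊕ J_1(2) ⊕ J_1(2) ⊕ J_1(2)

The characteristic polynomial is
  det(x·I − A) = x^4 - 8*x^3 + 24*x^2 - 32*x + 16 = (x - 2)^4

Eigenvalues and multiplicities (the geometric multiplicity of λ is n − rank(A − λI), which equals the number of Jordan blocks for λ):
  λ = 2: algebraic multiplicity = 4, geometric multiplicity = 4

Determining the block sizes for each eigenvalue:
  λ = 2: gm = am = 4, so every block has size 1 → block sizes [1, 1, 1, 1]

Assembling the blocks gives a Jordan form
J =
  [2, 0, 0, 0]
  [0, 2, 0, 0]
  [0, 0, 2, 0]
  [0, 0, 0, 2]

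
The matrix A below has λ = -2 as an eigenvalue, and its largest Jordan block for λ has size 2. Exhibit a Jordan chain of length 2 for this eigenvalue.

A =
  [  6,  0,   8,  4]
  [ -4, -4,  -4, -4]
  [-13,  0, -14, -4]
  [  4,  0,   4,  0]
A Jordan chain for λ = -2 of length 2:
v_1 = (-8, 4, 10, -4)ᵀ
v_2 = (2, 0, -3, 0)ᵀ

Let N = A − (-2)·I. We want v_2 with N^2 v_2 = 0 but N^1 v_2 ≠ 0; then v_{j-1} := N · v_j for j = 2, …, 2.

Pick v_2 = (2, 0, -3, 0)ᵀ.
Then v_1 = N · v_2 = (-8, 4, 10, -4)ᵀ.

Sanity check: (A − (-2)·I) v_1 = (0, 0, 0, 0)ᵀ = 0. ✓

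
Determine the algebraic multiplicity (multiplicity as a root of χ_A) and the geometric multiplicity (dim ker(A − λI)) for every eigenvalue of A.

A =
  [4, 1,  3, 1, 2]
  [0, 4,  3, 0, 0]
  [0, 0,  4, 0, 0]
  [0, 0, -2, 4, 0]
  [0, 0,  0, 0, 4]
λ = 4: alg = 5, geom = 3

Step 1 — factor the characteristic polynomial to read off the algebraic multiplicities:
  χ_A(x) = (x - 4)^5

Step 2 — compute geometric multiplicities via the rank-nullity identity g(λ) = n − rank(A − λI):
  rank(A − (4)·I) = 2, so dim ker(A − (4)·I) = n − 2 = 3

Summary:
  λ = 4: algebraic multiplicity = 5, geometric multiplicity = 3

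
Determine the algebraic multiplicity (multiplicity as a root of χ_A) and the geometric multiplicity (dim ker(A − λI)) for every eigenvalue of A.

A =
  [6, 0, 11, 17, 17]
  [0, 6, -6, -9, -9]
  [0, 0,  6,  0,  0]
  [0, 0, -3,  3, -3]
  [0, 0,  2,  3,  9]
λ = 6: alg = 5, geom = 3

Step 1 — factor the characteristic polynomial to read off the algebraic multiplicities:
  χ_A(x) = (x - 6)^5

Step 2 — compute geometric multiplicities via the rank-nullity identity g(λ) = n − rank(A − λI):
  rank(A − (6)·I) = 2, so dim ker(A − (6)·I) = n − 2 = 3

Summary:
  λ = 6: algebraic multiplicity = 5, geometric multiplicity = 3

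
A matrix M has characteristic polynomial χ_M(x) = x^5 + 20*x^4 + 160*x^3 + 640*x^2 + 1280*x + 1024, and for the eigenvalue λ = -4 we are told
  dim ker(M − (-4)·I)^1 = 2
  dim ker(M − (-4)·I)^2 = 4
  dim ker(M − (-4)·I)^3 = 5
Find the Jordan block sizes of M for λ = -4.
Block sizes for λ = -4: [3, 2]

From the dimensions of kernels of powers, the number of Jordan blocks of size at least j is d_j − d_{j−1} where d_j = dim ker(N^j) (with d_0 = 0). Computing the differences gives [2, 2, 1].
The number of blocks of size exactly k is (#blocks of size ≥ k) − (#blocks of size ≥ k + 1), so the partition is: 1 block(s) of size 2, 1 block(s) of size 3.
In nonincreasing order the block sizes are [3, 2].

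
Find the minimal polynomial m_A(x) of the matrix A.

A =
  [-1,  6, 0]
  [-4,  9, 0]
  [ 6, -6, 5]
x^2 - 8*x + 15

The characteristic polynomial is χ_A(x) = (x - 5)^2*(x - 3), so the eigenvalues are known. The minimal polynomial is
  m_A(x) = Π_λ (x − λ)^{k_λ}
where k_λ is the size of the *largest* Jordan block for λ (equivalently, the smallest k with (A − λI)^k v = 0 for every generalised eigenvector v of λ).

  λ = 3: largest Jordan block has size 1, contributing (x − 3)
  λ = 5: largest Jordan block has size 1, contributing (x − 5)

So m_A(x) = (x - 5)*(x - 3) = x^2 - 8*x + 15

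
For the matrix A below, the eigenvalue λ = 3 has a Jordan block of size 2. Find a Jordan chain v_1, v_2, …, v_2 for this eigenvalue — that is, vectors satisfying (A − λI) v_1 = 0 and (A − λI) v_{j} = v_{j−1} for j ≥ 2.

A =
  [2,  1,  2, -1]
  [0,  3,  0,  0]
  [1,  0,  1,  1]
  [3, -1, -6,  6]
A Jordan chain for λ = 3 of length 2:
v_1 = (-1, 0, 1, 3)ᵀ
v_2 = (1, 0, 0, 0)ᵀ

Let N = A − (3)·I. We want v_2 with N^2 v_2 = 0 but N^1 v_2 ≠ 0; then v_{j-1} := N · v_j for j = 2, …, 2.

Pick v_2 = (1, 0, 0, 0)ᵀ.
Then v_1 = N · v_2 = (-1, 0, 1, 3)ᵀ.

Sanity check: (A − (3)·I) v_1 = (0, 0, 0, 0)ᵀ = 0. ✓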